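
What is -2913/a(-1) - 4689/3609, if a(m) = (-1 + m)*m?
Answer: -1169155/802 ≈ -1457.8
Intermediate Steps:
a(m) = m*(-1 + m)
-2913/a(-1) - 4689/3609 = -2913*(-1/(-1 - 1)) - 4689/3609 = -2913/((-1*(-2))) - 4689*1/3609 = -2913/2 - 521/401 = -1169155/802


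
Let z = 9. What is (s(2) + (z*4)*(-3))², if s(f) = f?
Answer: 11236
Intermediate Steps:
(s(2) + (z*4)*(-3))² = (2 + (9*4)*(-3))² = (2 + 36*(-3))² = (2 - 108)² = (-106)² = 11236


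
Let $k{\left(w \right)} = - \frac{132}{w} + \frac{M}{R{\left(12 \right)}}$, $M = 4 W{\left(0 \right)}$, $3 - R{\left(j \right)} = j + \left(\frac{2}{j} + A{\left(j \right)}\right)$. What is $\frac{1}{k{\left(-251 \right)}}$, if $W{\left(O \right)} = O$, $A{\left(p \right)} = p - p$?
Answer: $\frac{251}{132} \approx 1.9015$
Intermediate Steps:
$A{\left(p \right)} = 0$
$R{\left(j \right)} = 3 - j - \frac{2}{j}$ ($R{\left(j \right)} = 3 - \left(j + \left(\frac{2}{j} + 0\right)\right) = 3 - \left(j + \frac{2}{j}\right) = 3 - j - \frac{2}{j}$)
$M = 0$ ($M = 4 \cdot 0 = 0$)
$k{\left(w \right)} = - \frac{132}{w}$ ($k{\left(w \right)} = - \frac{132}{w} + \frac{0}{3 - 12 - \frac{2}{12}} = - \frac{132}{w} + \frac{0}{3 - 12 - \frac{1}{6}} = - \frac{132}{w} + \frac{0}{- \frac{55}{6}} = - \frac{132}{w} + 0 \left(- \frac{6}{55}\right) = - \frac{132}{w} + 0 = - \frac{132}{w}$)
$\frac{1}{k{\left(-251 \right)}} = \frac{1}{\left(-132\right) \frac{1}{-251}} = \frac{1}{\left(-132\right) \left(- \frac{1}{251}\right)} = \frac{1}{\frac{132}{251}} = \frac{251}{132}$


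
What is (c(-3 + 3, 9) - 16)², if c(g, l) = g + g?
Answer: 256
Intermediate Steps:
c(g, l) = 2*g
(c(-3 + 3, 9) - 16)² = (2*(-3 + 3) - 16)² = (2*0 - 16)² = (0 - 16)² = (-16)² = 256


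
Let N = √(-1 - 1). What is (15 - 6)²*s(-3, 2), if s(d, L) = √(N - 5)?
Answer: 81*√(-5 + I*√2) ≈ 25.367 + 182.89*I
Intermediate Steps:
N = I*√2 (N = √(-2) = I*√2 ≈ 1.4142*I)
s(d, L) = √(-5 + I*√2) (s(d, L) = √(I*√2 - 5) = √(-5 + I*√2))
(15 - 6)²*s(-3, 2) = (15 - 6)²*√(-5 + I*√2) = 9²*√(-5 + I*√2) = 81*√(-5 + I*√2)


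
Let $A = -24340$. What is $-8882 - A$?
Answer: $15458$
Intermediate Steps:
$-8882 - A = -8882 - -24340 = -8882 + 24340 = 15458$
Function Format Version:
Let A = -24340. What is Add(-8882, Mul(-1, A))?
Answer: 15458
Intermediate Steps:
Add(-8882, Mul(-1, A)) = Add(-8882, Mul(-1, -24340)) = Add(-8882, 24340) = 15458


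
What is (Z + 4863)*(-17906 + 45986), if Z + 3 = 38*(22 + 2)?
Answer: 162077760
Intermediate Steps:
Z = 909 (Z = -3 + 38*(22 + 2) = -3 + 38*24 = -3 + 912 = 909)
(Z + 4863)*(-17906 + 45986) = (909 + 4863)*(-17906 + 45986) = 5772*28080 = 162077760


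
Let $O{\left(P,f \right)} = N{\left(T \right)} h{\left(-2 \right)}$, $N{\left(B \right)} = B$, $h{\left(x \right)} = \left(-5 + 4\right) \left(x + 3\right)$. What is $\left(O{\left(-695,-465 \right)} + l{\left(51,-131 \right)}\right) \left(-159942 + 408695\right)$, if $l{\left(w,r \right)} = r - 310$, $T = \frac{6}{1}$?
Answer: $-111192591$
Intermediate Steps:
$T = 6$ ($T = 6 \cdot 1 = 6$)
$h{\left(x \right)} = -3 - x$ ($h{\left(x \right)} = - (3 + x) = -3 - x$)
$l{\left(w,r \right)} = -310 + r$ ($l{\left(w,r \right)} = r - 310 = -310 + r$)
$O{\left(P,f \right)} = -6$ ($O{\left(P,f \right)} = 6 \left(-3 - -2\right) = 6 \left(-3 + 2\right) = 6 \left(-1\right) = -6$)
$\left(O{\left(-695,-465 \right)} + l{\left(51,-131 \right)}\right) \left(-159942 + 408695\right) = \left(-6 - 441\right) \left(-159942 + 408695\right) = \left(-6 - 441\right) 248753 = \left(-447\right) 248753 = -111192591$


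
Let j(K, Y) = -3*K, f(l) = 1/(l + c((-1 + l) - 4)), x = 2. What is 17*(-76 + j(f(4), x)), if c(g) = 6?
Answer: -12971/10 ≈ -1297.1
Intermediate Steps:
f(l) = 1/(6 + l) (f(l) = 1/(l + 6) = 1/(6 + l))
17*(-76 + j(f(4), x)) = 17*(-76 - 3/(6 + 4)) = 17*(-76 - 3/10) = 17*(-763/10) = -12971/10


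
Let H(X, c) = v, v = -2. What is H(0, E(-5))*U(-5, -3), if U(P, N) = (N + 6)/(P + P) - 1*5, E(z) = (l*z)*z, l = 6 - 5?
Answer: 53/5 ≈ 10.600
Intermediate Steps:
l = 1
E(z) = z² (E(z) = (1*z)*z = z*z = z²)
U(P, N) = -5 + (6 + N)/(2*P) (U(P, N) = (6 + N)/((2*P)) - 5 = (6 + N)*(1/(2*P)) - 5 = (6 + N)/(2*P) - 5 = -5 + (6 + N)/(2*P))
H(X, c) = -2
H(0, E(-5))*U(-5, -3) = -(6 - 3 - 10*(-5))/(-5) = -(-1)*(6 - 3 + 50)/5 = -(-1)*53/5 = -2*(-53/10) = 53/5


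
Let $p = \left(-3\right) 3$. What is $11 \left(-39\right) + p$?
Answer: $-438$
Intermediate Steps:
$p = -9$
$11 \left(-39\right) + p = 11 \left(-39\right) - 9 = -429 - 9 = -438$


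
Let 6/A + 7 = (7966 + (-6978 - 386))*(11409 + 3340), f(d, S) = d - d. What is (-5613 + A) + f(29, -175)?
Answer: -49837215177/8878891 ≈ -5613.0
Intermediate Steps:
f(d, S) = 0
A = 6/8878891 (A = 6/(-7 + (7966 + (-6978 - 386))*(11409 + 3340)) = 6/(-7 + (7966 - 7364)*14749) = 6/(-7 + 602*14749) = 6/(-7 + 8878898) = 6/8878891 ≈ 6.7576e-7)
(-5613 + A) + f(29, -175) = (-5613 + 6/8878891) + 0 = -49837215177/8878891 + 0 = -49837215177/8878891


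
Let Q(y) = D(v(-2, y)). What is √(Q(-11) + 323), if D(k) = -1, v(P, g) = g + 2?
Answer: √322 ≈ 17.944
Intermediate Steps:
v(P, g) = 2 + g
Q(y) = -1
√(Q(-11) + 323) = √(-1 + 323) = √322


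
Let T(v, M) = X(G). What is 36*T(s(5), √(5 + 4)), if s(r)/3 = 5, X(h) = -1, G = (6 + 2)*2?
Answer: -36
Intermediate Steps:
G = 16 (G = 8*2 = 16)
s(r) = 15 (s(r) = 3*5 = 15)
T(v, M) = -1
36*T(s(5), √(5 + 4)) = 36*(-1) = -36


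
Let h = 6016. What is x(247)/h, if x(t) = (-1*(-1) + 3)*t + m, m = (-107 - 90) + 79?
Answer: 435/3008 ≈ 0.14461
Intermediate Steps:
m = -118 (m = -197 + 79 = -118)
x(t) = -118 + 4*t (x(t) = (-1*(-1) + 3)*t - 118 = (1 + 3)*t - 118 = 4*t - 118 = -118 + 4*t)
x(247)/h = (-118 + 4*247)/6016 = (-118 + 988)*(1/6016) = 870*(1/6016) = 435/3008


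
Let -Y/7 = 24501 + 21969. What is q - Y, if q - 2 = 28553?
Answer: 353845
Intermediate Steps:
q = 28555 (q = 2 + 28553 = 28555)
Y = -325290 (Y = -7*(24501 + 21969) = -7*46470 = -325290)
q - Y = 28555 - 1*(-325290) = 28555 + 325290 = 353845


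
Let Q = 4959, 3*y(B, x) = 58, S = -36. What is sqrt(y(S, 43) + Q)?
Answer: sqrt(44805)/3 ≈ 70.557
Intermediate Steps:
y(B, x) = 58/3 (y(B, x) = (1/3)*58 = 58/3)
sqrt(y(S, 43) + Q) = sqrt(58/3 + 4959) = sqrt(14935/3) = sqrt(44805)/3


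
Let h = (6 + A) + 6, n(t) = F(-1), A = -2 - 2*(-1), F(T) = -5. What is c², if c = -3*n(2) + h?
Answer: 729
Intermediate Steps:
A = 0 (A = -2 + 2 = 0)
n(t) = -5
h = 12 (h = (6 + 0) + 6 = 6 + 6 = 12)
c = 27 (c = -3*(-5) + 12 = 15 + 12 = 27)
c² = 27² = 729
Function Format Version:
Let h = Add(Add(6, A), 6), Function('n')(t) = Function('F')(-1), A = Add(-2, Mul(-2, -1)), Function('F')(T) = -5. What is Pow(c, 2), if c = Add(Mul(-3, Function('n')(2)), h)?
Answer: 729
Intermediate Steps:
A = 0 (A = Add(-2, 2) = 0)
Function('n')(t) = -5
h = 12 (h = Add(Add(6, 0), 6) = Add(6, 6) = 12)
c = 27 (c = Add(Mul(-3, -5), 12) = Add(15, 12) = 27)
Pow(c, 2) = Pow(27, 2) = 729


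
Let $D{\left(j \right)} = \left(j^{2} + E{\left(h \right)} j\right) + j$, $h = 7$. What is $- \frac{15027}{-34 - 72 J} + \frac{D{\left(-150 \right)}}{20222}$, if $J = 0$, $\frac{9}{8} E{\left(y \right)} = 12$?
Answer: $\frac{152290747}{343774} \approx 443.0$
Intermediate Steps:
$E{\left(y \right)} = \frac{32}{3}$ ($E{\left(y \right)} = \frac{8}{9} \cdot 12 = \frac{32}{3}$)
$D{\left(j \right)} = j^{2} + \frac{35 j}{3}$ ($D{\left(j \right)} = \left(j^{2} + \frac{32 j}{3}\right) + j = j^{2} + \frac{35 j}{3}$)
$- \frac{15027}{-34 - 72 J} + \frac{D{\left(-150 \right)}}{20222} = - \frac{15027}{-34 - 0} + \frac{\frac{1}{3} \left(-150\right) \left(35 + 3 \left(-150\right)\right)}{20222} = - \frac{15027}{-34 + 0} + \frac{1}{3} \left(-150\right) \left(35 - 450\right) \frac{1}{20222} = - \frac{15027}{-34} + \frac{1}{3} \left(-150\right) \left(-415\right) \frac{1}{20222} = \left(-15027\right) \left(- \frac{1}{34}\right) + 20750 \cdot \frac{1}{20222} = \frac{15027}{34} + \frac{10375}{10111} = \frac{152290747}{343774}$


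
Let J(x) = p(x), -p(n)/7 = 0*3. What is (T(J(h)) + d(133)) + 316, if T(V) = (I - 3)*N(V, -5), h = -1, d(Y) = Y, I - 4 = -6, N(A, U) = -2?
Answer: 459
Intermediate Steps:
I = -2 (I = 4 - 6 = -2)
p(n) = 0 (p(n) = -0*3 = -7*0 = 0)
J(x) = 0
T(V) = 10 (T(V) = (-2 - 3)*(-2) = -5*(-2) = 10)
(T(J(h)) + d(133)) + 316 = (10 + 133) + 316 = 143 + 316 = 459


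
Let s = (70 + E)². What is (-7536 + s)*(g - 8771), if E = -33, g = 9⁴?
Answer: 13629070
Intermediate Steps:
g = 6561
s = 1369 (s = (70 - 33)² = 37² = 1369)
(-7536 + s)*(g - 8771) = (-7536 + 1369)*(6561 - 8771) = -6167*(-2210) = 13629070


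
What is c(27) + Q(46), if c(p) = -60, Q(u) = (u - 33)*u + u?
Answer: 584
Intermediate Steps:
Q(u) = u + u*(-33 + u) (Q(u) = (-33 + u)*u + u = u*(-33 + u) + u = u + u*(-33 + u))
c(27) + Q(46) = -60 + 46*(-32 + 46) = -60 + 46*14 = -60 + 644 = 584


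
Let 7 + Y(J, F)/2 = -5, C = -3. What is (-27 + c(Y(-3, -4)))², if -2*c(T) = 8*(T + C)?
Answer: 6561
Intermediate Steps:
Y(J, F) = -24 (Y(J, F) = -14 + 2*(-5) = -14 - 10 = -24)
c(T) = 12 - 4*T (c(T) = -4*(T - 3) = -4*(-3 + T) = -(-24 + 8*T)/2 = 12 - 4*T)
(-27 + c(Y(-3, -4)))² = (-27 + (12 - 4*(-24)))² = (-27 + (12 + 96))² = (-27 + 108)² = 81² = 6561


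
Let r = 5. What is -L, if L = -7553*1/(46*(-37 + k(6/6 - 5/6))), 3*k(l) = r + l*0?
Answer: -22659/4876 ≈ -4.6470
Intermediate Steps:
k(l) = 5/3 (k(l) = (5 + l*0)/3 = (5 + 0)/3 = (⅓)*5 = 5/3)
L = 22659/4876 (L = -7553*1/(46*(-37 + 5/3)) = -7553/(46*(-106/3)) = -7553/(-4876/3) = -7553*(-3/4876) = 22659/4876 ≈ 4.6470)
-L = -1*22659/4876 = -22659/4876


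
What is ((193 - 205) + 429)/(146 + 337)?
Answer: 139/161 ≈ 0.86335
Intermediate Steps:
((193 - 205) + 429)/(146 + 337) = (-12 + 429)/483 = 417*(1/483) = 139/161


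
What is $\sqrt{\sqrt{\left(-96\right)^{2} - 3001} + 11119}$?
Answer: $\sqrt{11119 + \sqrt{6215}} \approx 105.82$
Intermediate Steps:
$\sqrt{\sqrt{\left(-96\right)^{2} - 3001} + 11119} = \sqrt{\sqrt{9216 - 3001} + 11119} = \sqrt{\sqrt{6215} + 11119} = \sqrt{11119 + \sqrt{6215}}$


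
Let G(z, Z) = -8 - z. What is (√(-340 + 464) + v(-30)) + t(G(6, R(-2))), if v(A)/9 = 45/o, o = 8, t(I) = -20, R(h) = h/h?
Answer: 245/8 + 2*√31 ≈ 41.760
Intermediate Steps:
R(h) = 1
v(A) = 405/8 (v(A) = 9*(45/8) = 405/8)
(√(-340 + 464) + v(-30)) + t(G(6, R(-2))) = (√(-340 + 464) + 405/8) - 20 = (√124 + 405/8) - 20 = (2*√31 + 405/8) - 20 = (405/8 + 2*√31) - 20 = 245/8 + 2*√31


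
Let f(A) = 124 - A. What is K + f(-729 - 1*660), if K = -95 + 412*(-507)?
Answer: -207466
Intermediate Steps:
K = -208979 (K = -95 - 208884 = -208979)
K + f(-729 - 1*660) = -208979 + (124 - (-729 - 1*660)) = -208979 + (124 - (-729 - 660)) = -208979 + (124 - 1*(-1389)) = -208979 + (124 + 1389) = -208979 + 1513 = -207466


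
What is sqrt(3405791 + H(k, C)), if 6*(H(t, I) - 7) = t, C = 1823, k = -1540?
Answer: 4*sqrt(1915617)/3 ≈ 1845.4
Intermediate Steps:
H(t, I) = 7 + t/6
sqrt(3405791 + H(k, C)) = sqrt(3405791 + (7 + (1/6)*(-1540))) = sqrt(3405791 + (7 - 770/3)) = sqrt(3405791 - 749/3) = sqrt(10216624/3) = 4*sqrt(1915617)/3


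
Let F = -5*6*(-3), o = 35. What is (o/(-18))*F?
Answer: -175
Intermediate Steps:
F = 90 (F = -30*(-3) = 90)
(o/(-18))*F = (35/(-18))*90 = -1/18*35*90 = -35/18*90 = -175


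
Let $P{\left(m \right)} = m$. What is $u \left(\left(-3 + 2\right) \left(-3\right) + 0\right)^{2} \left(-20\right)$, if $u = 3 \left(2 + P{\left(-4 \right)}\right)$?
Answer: $1080$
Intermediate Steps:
$u = -6$ ($u = 3 \left(2 - 4\right) = 3 \left(-2\right) = -6$)
$u \left(\left(-3 + 2\right) \left(-3\right) + 0\right)^{2} \left(-20\right) = - 6 \left(\left(-3 + 2\right) \left(-3\right) + 0\right)^{2} \left(-20\right) = - 6 \left(\left(-1\right) \left(-3\right) + 0\right)^{2} \left(-20\right) = - 6 \left(3 + 0\right)^{2} \left(-20\right) = - 6 \cdot 3^{2} \left(-20\right) = \left(-6\right) 9 \left(-20\right) = \left(-54\right) \left(-20\right) = 1080$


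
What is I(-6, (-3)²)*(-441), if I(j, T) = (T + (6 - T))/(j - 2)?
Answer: 1323/4 ≈ 330.75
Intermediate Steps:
I(j, T) = 6/(-2 + j)
I(-6, (-3)²)*(-441) = (6/(-2 - 6))*(-441) = (6/(-8))*(-441) = (6*(-⅛))*(-441) = -¾*(-441) = 1323/4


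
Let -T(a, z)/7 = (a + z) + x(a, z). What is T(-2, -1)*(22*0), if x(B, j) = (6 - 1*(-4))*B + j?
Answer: 0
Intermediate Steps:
x(B, j) = j + 10*B (x(B, j) = (6 + 4)*B + j = 10*B + j = j + 10*B)
T(a, z) = -77*a - 14*z (T(a, z) = -7*((a + z) + (z + 10*a)) = -7*(2*z + 11*a) = -77*a - 14*z)
T(-2, -1)*(22*0) = (-77*(-2) - 14*(-1))*(22*0) = (154 + 14)*0 = 168*0 = 0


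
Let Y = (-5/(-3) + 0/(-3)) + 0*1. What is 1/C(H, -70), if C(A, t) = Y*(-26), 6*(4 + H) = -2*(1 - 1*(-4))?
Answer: -3/130 ≈ -0.023077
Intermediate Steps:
Y = 5/3 (Y = (-5*(-⅓) + 0*(-⅓)) + 0 = (5/3 + 0) + 0 = 5/3 + 0 = 5/3 ≈ 1.6667)
H = -17/3 (H = -4 + (-2*(1 - 1*(-4)))/6 = -4 + (-2*(1 + 4))/6 = -4 + (-2*5)/6 = -4 + (⅙)*(-10) = -4 - 5/3 = -17/3 ≈ -5.6667)
C(A, t) = -130/3 (C(A, t) = (5/3)*(-26) = -130/3)
1/C(H, -70) = 1/(-130/3) = -3/130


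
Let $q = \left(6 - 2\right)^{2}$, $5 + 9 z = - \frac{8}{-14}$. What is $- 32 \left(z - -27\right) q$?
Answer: $- \frac{855040}{63} \approx -13572.0$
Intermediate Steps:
$z = - \frac{31}{63}$ ($z = - \frac{5}{9} + \frac{\left(-8\right) \frac{1}{-14}}{9} = - \frac{5}{9} + \frac{\left(-8\right) \left(- \frac{1}{14}\right)}{9} = - \frac{5}{9} + \frac{1}{9} \cdot \frac{4}{7} = - \frac{5}{9} + \frac{4}{63} = - \frac{31}{63} \approx -0.49206$)
$q = 16$ ($q = 4^{2} = 16$)
$- 32 \left(z - -27\right) q = - 32 \left(- \frac{31}{63} - -27\right) 16 = - 32 \left(- \frac{31}{63} + 27\right) 16 = \left(-32\right) \frac{1670}{63} \cdot 16 = \left(- \frac{53440}{63}\right) 16 = - \frac{855040}{63}$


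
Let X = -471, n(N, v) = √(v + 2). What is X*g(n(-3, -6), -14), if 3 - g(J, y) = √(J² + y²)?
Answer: -1413 + 3768*√3 ≈ 5113.4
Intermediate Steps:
n(N, v) = √(2 + v)
g(J, y) = 3 - √(J² + y²)
X*g(n(-3, -6), -14) = -471*(3 - √((√(2 - 6))² + (-14)²)) = -471*(3 - √((√(-4))² + 196)) = -471*(3 - √((2*I)² + 196)) = -471*(3 - √(-4 + 196)) = -471*(3 - √192) = -471*(3 - 8*√3) = -1413 + 3768*√3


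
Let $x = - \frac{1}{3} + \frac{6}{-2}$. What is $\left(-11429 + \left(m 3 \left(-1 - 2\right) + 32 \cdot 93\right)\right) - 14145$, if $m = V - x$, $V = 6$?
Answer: $-22682$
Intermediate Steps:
$x = - \frac{10}{3}$ ($x = \left(-1\right) \frac{1}{3} + 6 \left(- \frac{1}{2}\right) = - \frac{1}{3} - 3 = - \frac{10}{3} \approx -3.3333$)
$m = \frac{28}{3}$ ($m = 6 - - \frac{10}{3} = 6 + \frac{10}{3} = \frac{28}{3} \approx 9.3333$)
$\left(-11429 + \left(m 3 \left(-1 - 2\right) + 32 \cdot 93\right)\right) - 14145 = \left(-11429 + \left(\frac{28 \cdot 3 \left(-1 - 2\right)}{3} + 32 \cdot 93\right)\right) - 14145 = \left(-11429 + \left(\frac{28 \cdot 3 \left(-3\right)}{3} + 2976\right)\right) - 14145 = \left(-11429 + \left(\frac{28}{3} \left(-9\right) + 2976\right)\right) - 14145 = \left(-11429 + \left(-84 + 2976\right)\right) - 14145 = \left(-11429 + 2892\right) - 14145 = -8537 - 14145 = -22682$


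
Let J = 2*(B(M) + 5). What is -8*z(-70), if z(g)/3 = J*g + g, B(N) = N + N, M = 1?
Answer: 25200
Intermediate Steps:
B(N) = 2*N
J = 14 (J = 2*(2*1 + 5) = 2*(2 + 5) = 2*7 = 14)
z(g) = 45*g (z(g) = 3*(14*g + g) = 3*(15*g) = 45*g)
-8*z(-70) = -360*(-70) = -8*(-3150) = 25200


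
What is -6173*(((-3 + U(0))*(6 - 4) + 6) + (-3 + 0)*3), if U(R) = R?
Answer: 55557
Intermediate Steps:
-6173*(((-3 + U(0))*(6 - 4) + 6) + (-3 + 0)*3) = -6173*(((-3 + 0)*(6 - 4) + 6) + (-3 + 0)*3) = -6173*((-3*2 + 6) - 3*3) = -6173*((-6 + 6) - 9) = -6173*(0 - 9) = -6173*(-9) = 55557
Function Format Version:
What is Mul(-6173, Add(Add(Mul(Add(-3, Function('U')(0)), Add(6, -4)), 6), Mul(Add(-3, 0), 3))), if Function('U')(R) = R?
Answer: 55557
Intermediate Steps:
Mul(-6173, Add(Add(Mul(Add(-3, Function('U')(0)), Add(6, -4)), 6), Mul(Add(-3, 0), 3))) = Mul(-6173, Add(Add(Mul(Add(-3, 0), Add(6, -4)), 6), Mul(Add(-3, 0), 3))) = Mul(-6173, Add(Add(Mul(-3, 2), 6), Mul(-3, 3))) = Mul(-6173, Add(Add(-6, 6), -9)) = Mul(-6173, Add(0, -9)) = Mul(-6173, -9) = 55557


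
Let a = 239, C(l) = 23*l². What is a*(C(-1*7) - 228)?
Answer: 214861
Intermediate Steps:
a*(C(-1*7) - 228) = 239*(23*(-1*7)² - 228) = 239*(23*(-7)² - 228) = 239*(23*49 - 228) = 239*(1127 - 228) = 239*899 = 214861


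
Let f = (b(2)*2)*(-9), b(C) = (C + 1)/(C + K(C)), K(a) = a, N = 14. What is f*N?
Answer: -189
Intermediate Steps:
b(C) = (1 + C)/(2*C) (b(C) = (C + 1)/(C + C) = (1 + C)/((2*C)) = (1 + C)*(1/(2*C)) = (1 + C)/(2*C))
f = -27/2 (f = (((1/2)*(1 + 2)/2)*2)*(-9) = (((1/2)*(1/2)*3)*2)*(-9) = ((3/4)*2)*(-9) = (3/2)*(-9) = -27/2 ≈ -13.500)
f*N = -27/2*14 = -189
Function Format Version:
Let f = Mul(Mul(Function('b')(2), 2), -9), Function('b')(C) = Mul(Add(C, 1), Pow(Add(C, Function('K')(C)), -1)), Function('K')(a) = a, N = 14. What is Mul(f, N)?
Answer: -189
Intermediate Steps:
Function('b')(C) = Mul(Rational(1, 2), Pow(C, -1), Add(1, C)) (Function('b')(C) = Mul(Add(C, 1), Pow(Add(C, C), -1)) = Mul(Add(1, C), Pow(Mul(2, C), -1)) = Mul(Add(1, C), Mul(Rational(1, 2), Pow(C, -1))) = Mul(Rational(1, 2), Pow(C, -1), Add(1, C)))
f = Rational(-27, 2) (f = Mul(Mul(Mul(Rational(1, 2), Pow(2, -1), Add(1, 2)), 2), -9) = Mul(Mul(Mul(Rational(1, 2), Rational(1, 2), 3), 2), -9) = Mul(Mul(Rational(3, 4), 2), -9) = Mul(Rational(3, 2), -9) = Rational(-27, 2) ≈ -13.500)
Mul(f, N) = Mul(Rational(-27, 2), 14) = -189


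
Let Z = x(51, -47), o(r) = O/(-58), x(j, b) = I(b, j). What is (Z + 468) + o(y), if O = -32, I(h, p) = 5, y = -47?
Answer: 13733/29 ≈ 473.55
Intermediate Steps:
x(j, b) = 5
o(r) = 16/29 (o(r) = -32/(-58) = -32*(-1/58) = 16/29)
Z = 5
(Z + 468) + o(y) = (5 + 468) + 16/29 = 473 + 16/29 = 13733/29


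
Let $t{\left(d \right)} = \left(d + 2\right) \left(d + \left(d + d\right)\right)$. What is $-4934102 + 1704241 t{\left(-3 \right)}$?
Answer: $10404067$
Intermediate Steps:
$t{\left(d \right)} = 3 d \left(2 + d\right)$ ($t{\left(d \right)} = \left(2 + d\right) \left(d + 2 d\right) = \left(2 + d\right) 3 d = 3 d \left(2 + d\right)$)
$-4934102 + 1704241 t{\left(-3 \right)} = -4934102 + 1704241 \cdot 3 \left(-3\right) \left(2 - 3\right) = -4934102 + 1704241 \cdot 3 \left(-3\right) \left(-1\right) = -4934102 + 1704241 \cdot 9 = -4934102 + 15338169 = 10404067$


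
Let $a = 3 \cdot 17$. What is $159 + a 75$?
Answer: $3984$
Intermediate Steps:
$a = 51$
$159 + a 75 = 159 + 51 \cdot 75 = 159 + 3825 = 3984$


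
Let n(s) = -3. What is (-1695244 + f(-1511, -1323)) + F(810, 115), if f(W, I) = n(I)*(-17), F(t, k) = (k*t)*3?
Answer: -1415743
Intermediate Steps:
F(t, k) = 3*k*t
f(W, I) = 51 (f(W, I) = -3*(-17) = 51)
(-1695244 + f(-1511, -1323)) + F(810, 115) = (-1695244 + 51) + 3*115*810 = -1695193 + 279450 = -1415743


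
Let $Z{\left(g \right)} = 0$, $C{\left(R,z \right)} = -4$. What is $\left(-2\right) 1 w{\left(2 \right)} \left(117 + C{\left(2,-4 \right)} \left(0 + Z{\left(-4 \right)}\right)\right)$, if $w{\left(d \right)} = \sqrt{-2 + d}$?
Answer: $0$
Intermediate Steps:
$\left(-2\right) 1 w{\left(2 \right)} \left(117 + C{\left(2,-4 \right)} \left(0 + Z{\left(-4 \right)}\right)\right) = \left(-2\right) 1 \sqrt{-2 + 2} \left(117 - 4 \left(0 + 0\right)\right) = - 2 \sqrt{0} \left(117 - 0\right) = \left(-2\right) 0 \left(117 + 0\right) = 0 \cdot 117 = 0$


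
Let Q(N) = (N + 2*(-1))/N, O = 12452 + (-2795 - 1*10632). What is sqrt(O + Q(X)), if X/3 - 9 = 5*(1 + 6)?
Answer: I*sqrt(4242810)/66 ≈ 31.209*I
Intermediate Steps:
X = 132 (X = 27 + 3*(5*(1 + 6)) = 27 + 3*(5*7) = 27 + 3*35 = 27 + 105 = 132)
O = -975 (O = 12452 + (-2795 - 10632) = 12452 - 13427 = -975)
Q(N) = (-2 + N)/N (Q(N) = (N - 2)/N = (-2 + N)/N)
sqrt(O + Q(X)) = sqrt(-975 + (-2 + 132)/132) = sqrt(-975 + (1/132)*130) = sqrt(-975 + 65/66) = sqrt(-64285/66) = I*sqrt(4242810)/66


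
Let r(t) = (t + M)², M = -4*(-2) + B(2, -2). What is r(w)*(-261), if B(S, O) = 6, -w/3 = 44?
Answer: -3634164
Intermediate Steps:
w = -132 (w = -3*44 = -132)
M = 14 (M = -4*(-2) + 6 = 8 + 6 = 14)
r(t) = (14 + t)² (r(t) = (t + 14)² = (14 + t)²)
r(w)*(-261) = (14 - 132)²*(-261) = (-118)²*(-261) = 13924*(-261) = -3634164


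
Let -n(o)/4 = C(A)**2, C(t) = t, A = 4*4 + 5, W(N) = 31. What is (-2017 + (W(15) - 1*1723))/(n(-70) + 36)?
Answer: 3709/1728 ≈ 2.1464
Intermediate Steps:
A = 21 (A = 16 + 5 = 21)
n(o) = -1764 (n(o) = -4*21**2 = -4*441 = -1764)
(-2017 + (W(15) - 1*1723))/(n(-70) + 36) = (-2017 + (31 - 1*1723))/(-1764 + 36) = (-2017 + (31 - 1723))/(-1728) = (-2017 - 1692)*(-1/1728) = -3709*(-1/1728) = 3709/1728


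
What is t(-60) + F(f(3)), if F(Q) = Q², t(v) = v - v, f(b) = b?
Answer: 9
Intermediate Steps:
t(v) = 0
t(-60) + F(f(3)) = 0 + 3² = 0 + 9 = 9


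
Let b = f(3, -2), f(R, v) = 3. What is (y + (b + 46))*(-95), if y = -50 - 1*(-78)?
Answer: -7315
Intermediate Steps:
b = 3
y = 28 (y = -50 + 78 = 28)
(y + (b + 46))*(-95) = (28 + (3 + 46))*(-95) = (28 + 49)*(-95) = 77*(-95) = -7315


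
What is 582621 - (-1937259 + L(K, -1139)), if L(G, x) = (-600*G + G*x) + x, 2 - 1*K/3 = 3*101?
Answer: 950702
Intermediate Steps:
K = -903 (K = 6 - 9*101 = 6 - 3*303 = 6 - 909 = -903)
L(G, x) = x - 600*G + G*x
582621 - (-1937259 + L(K, -1139)) = 582621 - (-1937259 + (-1139 - 600*(-903) - 903*(-1139))) = 582621 - (-1937259 + (-1139 + 541800 + 1028517)) = 582621 - (-1937259 + 1569178) = 582621 - 1*(-368081) = 582621 + 368081 = 950702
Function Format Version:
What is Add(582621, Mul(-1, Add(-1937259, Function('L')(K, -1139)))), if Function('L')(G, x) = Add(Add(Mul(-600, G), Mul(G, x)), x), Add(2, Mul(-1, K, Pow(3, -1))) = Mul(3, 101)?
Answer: 950702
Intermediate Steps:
K = -903 (K = Add(6, Mul(-3, Mul(3, 101))) = Add(6, Mul(-3, 303)) = Add(6, -909) = -903)
Function('L')(G, x) = Add(x, Mul(-600, G), Mul(G, x))
Add(582621, Mul(-1, Add(-1937259, Function('L')(K, -1139)))) = Add(582621, Mul(-1, Add(-1937259, Add(-1139, Mul(-600, -903), Mul(-903, -1139))))) = Add(582621, Mul(-1, Add(-1937259, Add(-1139, 541800, 1028517)))) = Add(582621, Mul(-1, Add(-1937259, 1569178))) = Add(582621, Mul(-1, -368081)) = Add(582621, 368081) = 950702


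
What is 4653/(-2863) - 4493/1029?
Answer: -2521628/420861 ≈ -5.9916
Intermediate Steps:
4653/(-2863) - 4493/1029 = 4653*(-1/2863) - 4493*1/1029 = -4653/2863 - 4493/1029 = -2521628/420861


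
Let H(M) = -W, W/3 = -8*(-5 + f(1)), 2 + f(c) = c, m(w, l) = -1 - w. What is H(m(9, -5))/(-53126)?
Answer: 72/26563 ≈ 0.0027105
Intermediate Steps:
f(c) = -2 + c
W = 144 (W = 3*(-8*(-5 + (-2 + 1))) = 3*(-8*(-5 - 1)) = 3*(-8*(-6)) = 3*48 = 144)
H(M) = -144 (H(M) = -1*144 = -144)
H(m(9, -5))/(-53126) = -144/(-53126) = -144*(-1/53126) = 72/26563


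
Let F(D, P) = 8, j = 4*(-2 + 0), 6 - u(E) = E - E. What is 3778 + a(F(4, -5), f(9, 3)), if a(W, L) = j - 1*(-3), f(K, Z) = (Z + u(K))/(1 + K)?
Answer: 3773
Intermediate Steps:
u(E) = 6 (u(E) = 6 - (E - E) = 6 - 1*0 = 6 + 0 = 6)
j = -8 (j = 4*(-2) = -8)
f(K, Z) = (6 + Z)/(1 + K) (f(K, Z) = (Z + 6)/(1 + K) = (6 + Z)/(1 + K))
a(W, L) = -5 (a(W, L) = -8 - 1*(-3) = -8 + 3 = -5)
3778 + a(F(4, -5), f(9, 3)) = 3778 - 5 = 3773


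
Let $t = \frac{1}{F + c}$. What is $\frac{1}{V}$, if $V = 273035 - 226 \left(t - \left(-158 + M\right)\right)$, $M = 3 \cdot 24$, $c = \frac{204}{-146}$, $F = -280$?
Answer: $\frac{10271}{2604723578} \approx 3.9432 \cdot 10^{-6}$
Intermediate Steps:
$c = - \frac{102}{73}$ ($c = 204 \left(- \frac{1}{146}\right) = - \frac{102}{73} \approx -1.3973$)
$M = 72$
$t = - \frac{73}{20542}$ ($t = \frac{1}{-280 - \frac{102}{73}} = \frac{1}{- \frac{20542}{73}} = - \frac{73}{20542} \approx -0.0035537$)
$V = \frac{2604723578}{10271}$ ($V = 273035 - 226 \left(- \frac{73}{20542} + \left(158 - 72\right)\right) = 273035 - 226 \left(- \frac{73}{20542} + 86\right) = 273035 - 226 \cdot \frac{1766539}{20542} = 273035 - \frac{199618907}{10271} = \frac{2604723578}{10271} \approx 2.536 \cdot 10^{5}$)
$\frac{1}{V} = \frac{1}{\frac{2604723578}{10271}} = \frac{10271}{2604723578}$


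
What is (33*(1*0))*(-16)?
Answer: 0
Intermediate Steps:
(33*(1*0))*(-16) = (33*0)*(-16) = 0*(-16) = 0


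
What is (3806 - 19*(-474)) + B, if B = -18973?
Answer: -6161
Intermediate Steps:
(3806 - 19*(-474)) + B = (3806 - 19*(-474)) - 18973 = (3806 + 9006) - 18973 = 12812 - 18973 = -6161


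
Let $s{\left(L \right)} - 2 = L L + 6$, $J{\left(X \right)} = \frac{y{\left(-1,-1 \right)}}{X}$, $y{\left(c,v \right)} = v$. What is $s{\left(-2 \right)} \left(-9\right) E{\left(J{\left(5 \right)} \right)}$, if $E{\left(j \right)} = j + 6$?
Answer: $- \frac{3132}{5} \approx -626.4$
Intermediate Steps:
$J{\left(X \right)} = - \frac{1}{X}$
$E{\left(j \right)} = 6 + j$
$s{\left(L \right)} = 8 + L^{2}$ ($s{\left(L \right)} = 2 + \left(L L + 6\right) = 2 + \left(L^{2} + 6\right) = 2 + \left(6 + L^{2}\right) = 8 + L^{2}$)
$s{\left(-2 \right)} \left(-9\right) E{\left(J{\left(5 \right)} \right)} = \left(8 + \left(-2\right)^{2}\right) \left(-9\right) \left(6 - \frac{1}{5}\right) = \left(8 + 4\right) \left(-9\right) \left(6 - \frac{1}{5}\right) = 12 \left(-9\right) \left(6 - \frac{1}{5}\right) = \left(-108\right) \frac{29}{5} = - \frac{3132}{5}$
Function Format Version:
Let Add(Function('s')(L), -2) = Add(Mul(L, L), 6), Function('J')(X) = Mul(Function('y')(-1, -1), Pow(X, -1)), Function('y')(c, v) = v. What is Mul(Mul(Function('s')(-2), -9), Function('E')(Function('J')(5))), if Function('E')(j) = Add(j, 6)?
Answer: Rational(-3132, 5) ≈ -626.40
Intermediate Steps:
Function('J')(X) = Mul(-1, Pow(X, -1))
Function('E')(j) = Add(6, j)
Function('s')(L) = Add(8, Pow(L, 2)) (Function('s')(L) = Add(2, Add(Mul(L, L), 6)) = Add(2, Add(Pow(L, 2), 6)) = Add(2, Add(6, Pow(L, 2))) = Add(8, Pow(L, 2)))
Mul(Mul(Function('s')(-2), -9), Function('E')(Function('J')(5))) = Mul(Mul(Add(8, Pow(-2, 2)), -9), Add(6, Mul(-1, Pow(5, -1)))) = Mul(Mul(Add(8, 4), -9), Add(6, Mul(-1, Rational(1, 5)))) = Mul(Mul(12, -9), Add(6, Rational(-1, 5))) = Mul(-108, Rational(29, 5)) = Rational(-3132, 5)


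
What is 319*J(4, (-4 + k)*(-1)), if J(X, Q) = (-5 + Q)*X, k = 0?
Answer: -1276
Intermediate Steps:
J(X, Q) = X*(-5 + Q)
319*J(4, (-4 + k)*(-1)) = 319*(4*(-5 + (-4 + 0)*(-1))) = 319*(4*(-5 - 4*(-1))) = 319*(4*(-5 + 4)) = 319*(4*(-1)) = 319*(-4) = -1276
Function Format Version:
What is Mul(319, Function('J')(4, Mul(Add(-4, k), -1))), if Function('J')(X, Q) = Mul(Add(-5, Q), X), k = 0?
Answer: -1276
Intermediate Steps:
Function('J')(X, Q) = Mul(X, Add(-5, Q))
Mul(319, Function('J')(4, Mul(Add(-4, k), -1))) = Mul(319, Mul(4, Add(-5, Mul(Add(-4, 0), -1)))) = Mul(319, Mul(4, Add(-5, Mul(-4, -1)))) = Mul(319, Mul(4, Add(-5, 4))) = Mul(319, Mul(4, -1)) = Mul(319, -4) = -1276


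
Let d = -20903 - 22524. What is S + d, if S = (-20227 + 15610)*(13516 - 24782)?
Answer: 51971695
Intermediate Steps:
d = -43427
S = 52015122 (S = -4617*(-11266) = 52015122)
S + d = 52015122 - 43427 = 51971695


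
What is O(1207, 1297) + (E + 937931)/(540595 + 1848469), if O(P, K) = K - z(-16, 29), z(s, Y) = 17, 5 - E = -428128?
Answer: 382420998/298633 ≈ 1280.6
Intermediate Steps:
E = 428133 (E = 5 - 1*(-428128) = 5 + 428128 = 428133)
O(P, K) = -17 + K (O(P, K) = K - 1*17 = K - 17 = -17 + K)
O(1207, 1297) + (E + 937931)/(540595 + 1848469) = (-17 + 1297) + (428133 + 937931)/(540595 + 1848469) = 1280 + 1366064/2389064 = 1280 + 1366064*(1/2389064) = 1280 + 170758/298633 = 382420998/298633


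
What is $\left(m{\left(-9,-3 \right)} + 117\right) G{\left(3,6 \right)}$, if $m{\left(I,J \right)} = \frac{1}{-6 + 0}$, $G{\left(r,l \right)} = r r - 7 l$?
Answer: $- \frac{7711}{2} \approx -3855.5$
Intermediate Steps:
$G{\left(r,l \right)} = r^{2} - 7 l$
$m{\left(I,J \right)} = - \frac{1}{6}$ ($m{\left(I,J \right)} = \frac{1}{-6} = - \frac{1}{6}$)
$\left(m{\left(-9,-3 \right)} + 117\right) G{\left(3,6 \right)} = \left(- \frac{1}{6} + 117\right) \left(3^{2} - 42\right) = \frac{701 \left(9 - 42\right)}{6} = \frac{701}{6} \left(-33\right) = - \frac{7711}{2}$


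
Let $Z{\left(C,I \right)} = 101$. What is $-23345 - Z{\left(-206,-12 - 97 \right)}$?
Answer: $-23446$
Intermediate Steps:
$-23345 - Z{\left(-206,-12 - 97 \right)} = -23345 - 101 = -23446$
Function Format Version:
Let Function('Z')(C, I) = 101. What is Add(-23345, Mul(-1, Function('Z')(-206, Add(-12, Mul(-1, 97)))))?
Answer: -23446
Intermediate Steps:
Add(-23345, Mul(-1, Function('Z')(-206, Add(-12, Mul(-1, 97))))) = Add(-23345, Mul(-1, 101)) = Add(-23345, -101) = -23446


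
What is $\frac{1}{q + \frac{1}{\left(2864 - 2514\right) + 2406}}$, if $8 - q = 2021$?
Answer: $- \frac{2756}{5547827} \approx -0.00049677$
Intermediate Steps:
$q = -2013$ ($q = 8 - 2021 = -2013$)
$\frac{1}{q + \frac{1}{\left(2864 - 2514\right) + 2406}} = \frac{1}{-2013 + \frac{1}{\left(2864 - 2514\right) + 2406}} = \frac{1}{-2013 + \frac{1}{350 + 2406}} = \frac{1}{-2013 + \frac{1}{2756}} = \frac{1}{- \frac{5547827}{2756}} = - \frac{2756}{5547827}$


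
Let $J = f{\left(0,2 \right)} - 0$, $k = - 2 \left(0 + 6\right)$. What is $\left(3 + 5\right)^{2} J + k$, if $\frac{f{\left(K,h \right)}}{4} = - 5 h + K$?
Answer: $-2572$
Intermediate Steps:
$f{\left(K,h \right)} = - 20 h + 4 K$ ($f{\left(K,h \right)} = 4 \left(- 5 h + K\right) = 4 \left(K - 5 h\right) = - 20 h + 4 K$)
$k = -12$ ($k = \left(-2\right) 6 = -12$)
$J = -40$ ($J = \left(\left(-20\right) 2 + 4 \cdot 0\right) - 0 = \left(-40 + 0\right) + 0 = -40 + 0 = -40$)
$\left(3 + 5\right)^{2} J + k = \left(3 + 5\right)^{2} \left(-40\right) - 12 = 8^{2} \left(-40\right) - 12 = 64 \left(-40\right) - 12 = -2560 - 12 = -2572$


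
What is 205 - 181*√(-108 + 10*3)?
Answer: 205 - 181*I*√78 ≈ 205.0 - 1598.5*I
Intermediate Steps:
205 - 181*√(-108 + 10*3) = 205 - 181*√(-108 + 30) = 205 - 181*I*√78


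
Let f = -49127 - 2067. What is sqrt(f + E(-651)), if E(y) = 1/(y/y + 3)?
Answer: 5*I*sqrt(8191)/2 ≈ 226.26*I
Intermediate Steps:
E(y) = 1/4 (E(y) = 1/(1 + 3) = 1/4)
f = -51194
sqrt(f + E(-651)) = sqrt(-51194 + 1/4) = sqrt(-204775/4) = 5*I*sqrt(8191)/2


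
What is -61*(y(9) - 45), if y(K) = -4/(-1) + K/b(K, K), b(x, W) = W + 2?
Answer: 26962/11 ≈ 2451.1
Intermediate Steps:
b(x, W) = 2 + W
y(K) = 4 + K/(2 + K) (y(K) = -4/(-1) + K/(2 + K) = -4*(-1) + K/(2 + K) = 4 + K/(2 + K))
-61*(y(9) - 45) = -61*((8 + 5*9)/(2 + 9) - 45) = -61*((8 + 45)/11 - 45) = -61*((1/11)*53 - 45) = -61*(53/11 - 45) = -61*(-442/11) = 26962/11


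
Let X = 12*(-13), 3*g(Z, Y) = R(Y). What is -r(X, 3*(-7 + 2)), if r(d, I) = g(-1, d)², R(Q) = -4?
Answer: -16/9 ≈ -1.7778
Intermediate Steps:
g(Z, Y) = -4/3 (g(Z, Y) = (⅓)*(-4) = -4/3)
X = -156
r(d, I) = 16/9 (r(d, I) = (-4/3)² = 16/9)
-r(X, 3*(-7 + 2)) = -1*16/9 = -16/9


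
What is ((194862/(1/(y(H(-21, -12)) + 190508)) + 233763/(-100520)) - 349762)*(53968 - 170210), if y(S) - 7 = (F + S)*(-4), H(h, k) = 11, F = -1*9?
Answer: -30982861076346042131/7180 ≈ -4.3152e+15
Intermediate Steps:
F = -9
y(S) = 43 - 4*S (y(S) = 7 + (-9 + S)*(-4) = 7 + (36 - 4*S) = 43 - 4*S)
((194862/(1/(y(H(-21, -12)) + 190508)) + 233763/(-100520)) - 349762)*(53968 - 170210) = ((194862/(1/((43 - 4*11) + 190508)) + 233763/(-100520)) - 349762)*(53968 - 170210) = ((194862/(1/((43 - 44) + 190508)) + 233763*(-1/100520)) - 349762)*(-116242) = ((194862/(1/(-1 + 190508)) - 233763/100520) - 349762)*(-116242) = ((194862/(1/190507) - 233763/100520) - 349762)*(-116242) = ((194862*190507 - 233763/100520) - 349762)*(-116242) = ((37122575034 - 233763/100520) - 349762)*(-116242) = (3731561242183917/100520 - 349762)*(-116242) = (3731526084107677/100520)*(-116242) = -30982861076346042131/7180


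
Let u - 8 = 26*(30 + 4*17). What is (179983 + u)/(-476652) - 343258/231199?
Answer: -205817446477/110201465748 ≈ -1.8676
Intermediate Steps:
u = 2556 (u = 8 + 26*(30 + 4*17) = 8 + 26*(30 + 68) = 8 + 26*98 = 8 + 2548 = 2556)
(179983 + u)/(-476652) - 343258/231199 = (179983 + 2556)/(-476652) - 343258/231199 = 182539*(-1/476652) - 343258*1/231199 = -182539/476652 - 343258/231199 = -205817446477/110201465748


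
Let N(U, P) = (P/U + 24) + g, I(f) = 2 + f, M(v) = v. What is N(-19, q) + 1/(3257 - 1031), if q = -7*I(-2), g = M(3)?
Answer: 60103/2226 ≈ 27.000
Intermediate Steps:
g = 3
q = 0 (q = -7*(2 - 2) = -7*0 = 0)
N(U, P) = 27 + P/U (N(U, P) = (P/U + 24) + 3 = (24 + P/U) + 3 = 27 + P/U)
N(-19, q) + 1/(3257 - 1031) = (27 + 0/(-19)) + 1/(3257 - 1031) = (27 + 0*(-1/19)) + 1/2226 = (27 + 0) + 1/2226 = 27 + 1/2226 = 60103/2226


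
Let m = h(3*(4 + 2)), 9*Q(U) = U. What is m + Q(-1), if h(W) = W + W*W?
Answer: 3077/9 ≈ 341.89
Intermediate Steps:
Q(U) = U/9
h(W) = W + W²
m = 342 (m = (3*(4 + 2))*(1 + 3*(4 + 2)) = (3*6)*(1 + 3*6) = 18*(1 + 18) = 18*19 = 342)
m + Q(-1) = 342 + (⅑)*(-1) = 342 - ⅑ = 3077/9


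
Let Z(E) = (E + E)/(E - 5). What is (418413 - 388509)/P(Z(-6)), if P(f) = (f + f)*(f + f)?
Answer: 75383/12 ≈ 6281.9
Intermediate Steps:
Z(E) = 2*E/(-5 + E) (Z(E) = (2*E)/(-5 + E) = 2*E/(-5 + E))
P(f) = 4*f² (P(f) = (2*f)*(2*f) = 4*f²)
(418413 - 388509)/P(Z(-6)) = (418413 - 388509)/((4*(2*(-6)/(-5 - 6))²)) = 29904/((4*(2*(-6)/(-11))²)) = 29904/((4*(2*(-6)*(-1/11))²)) = 29904/((4*(12/11)²)) = 29904/((4*(144/121))) = 29904/(576/121) = 29904*(121/576) = 75383/12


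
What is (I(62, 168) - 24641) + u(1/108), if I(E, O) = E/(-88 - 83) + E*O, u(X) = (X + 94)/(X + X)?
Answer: -3128911/342 ≈ -9148.9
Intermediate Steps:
u(X) = (94 + X)/(2*X) (u(X) = (94 + X)/((2*X)) = (94 + X)*(1/(2*X)) = (94 + X)/(2*X))
I(E, O) = -E/171 + E*O (I(E, O) = E/(-171) + E*O = -E/171 + E*O)
(I(62, 168) - 24641) + u(1/108) = (62*(-1/171 + 168) - 24641) + (94 + 1/108)/(2*(1/108)) = (62*(28727/171) - 24641) + (94 + 1/108)/(2*(1/108)) = (1781074/171 - 24641) + (1/2)*108*(10153/108) = -2432537/171 + 10153/2 = -3128911/342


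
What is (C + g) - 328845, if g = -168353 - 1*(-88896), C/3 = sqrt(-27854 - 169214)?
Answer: -408302 + 6*I*sqrt(49267) ≈ -4.083e+5 + 1331.8*I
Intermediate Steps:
C = 6*I*sqrt(49267) (C = 3*sqrt(-27854 - 169214) = 3*sqrt(-197068) = 3*(2*I*sqrt(49267)) = 6*I*sqrt(49267) ≈ 1331.8*I)
g = -79457 (g = -168353 + 88896 = -79457)
(C + g) - 328845 = (6*I*sqrt(49267) - 79457) - 328845 = (-79457 + 6*I*sqrt(49267)) - 328845 = -408302 + 6*I*sqrt(49267)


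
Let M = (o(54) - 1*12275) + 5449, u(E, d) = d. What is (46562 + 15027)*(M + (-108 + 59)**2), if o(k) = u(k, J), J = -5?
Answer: -272839270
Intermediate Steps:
o(k) = -5
M = -6831 (M = (-5 - 1*12275) + 5449 = (-5 - 12275) + 5449 = -12280 + 5449 = -6831)
(46562 + 15027)*(M + (-108 + 59)**2) = (46562 + 15027)*(-6831 + (-108 + 59)**2) = 61589*(-6831 + (-49)**2) = 61589*(-6831 + 2401) = 61589*(-4430) = -272839270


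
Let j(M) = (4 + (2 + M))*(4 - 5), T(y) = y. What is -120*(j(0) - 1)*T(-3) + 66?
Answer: -2454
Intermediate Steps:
j(M) = -6 - M (j(M) = (6 + M)*(-1) = -6 - M)
-120*(j(0) - 1)*T(-3) + 66 = -120*((-6 - 1*0) - 1)*(-3) + 66 = -120*((-6 + 0) - 1)*(-3) + 66 = -120*(-6 - 1)*(-3) + 66 = -(-840)*(-3) + 66 = -120*21 + 66 = -2520 + 66 = -2454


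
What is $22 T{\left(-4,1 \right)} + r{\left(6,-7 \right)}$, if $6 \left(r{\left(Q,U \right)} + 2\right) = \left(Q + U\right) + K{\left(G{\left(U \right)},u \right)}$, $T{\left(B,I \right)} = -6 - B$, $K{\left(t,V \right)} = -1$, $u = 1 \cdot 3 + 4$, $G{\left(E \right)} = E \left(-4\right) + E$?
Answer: $- \frac{139}{3} \approx -46.333$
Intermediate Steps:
$G{\left(E \right)} = - 3 E$ ($G{\left(E \right)} = - 4 E + E = - 3 E$)
$u = 7$ ($u = 3 + 4 = 7$)
$r{\left(Q,U \right)} = - \frac{13}{6} + \frac{Q}{6} + \frac{U}{6}$ ($r{\left(Q,U \right)} = -2 + \frac{\left(Q + U\right) - 1}{6} = -2 + \frac{-1 + Q + U}{6} = -2 + \left(- \frac{1}{6} + \frac{Q}{6} + \frac{U}{6}\right) = - \frac{13}{6} + \frac{Q}{6} + \frac{U}{6}$)
$22 T{\left(-4,1 \right)} + r{\left(6,-7 \right)} = 22 \left(-6 - -4\right) + \left(- \frac{13}{6} + \frac{1}{6} \cdot 6 + \frac{1}{6} \left(-7\right)\right) = 22 \left(-6 + 4\right) - \frac{7}{3} = 22 \left(-2\right) - \frac{7}{3} = -44 - \frac{7}{3} = - \frac{139}{3}$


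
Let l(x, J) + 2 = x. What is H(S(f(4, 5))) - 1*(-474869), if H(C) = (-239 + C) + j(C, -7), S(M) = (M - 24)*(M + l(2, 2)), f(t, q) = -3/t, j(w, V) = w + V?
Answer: 3797281/8 ≈ 4.7466e+5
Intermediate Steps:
l(x, J) = -2 + x
j(w, V) = V + w
S(M) = M*(-24 + M) (S(M) = (M - 24)*(M + (-2 + 2)) = (-24 + M)*(M + 0) = (-24 + M)*M = M*(-24 + M))
H(C) = -246 + 2*C (H(C) = (-239 + C) + (-7 + C) = -246 + 2*C)
H(S(f(4, 5))) - 1*(-474869) = (-246 + 2*((-3/4)*(-24 - 3/4))) - 1*(-474869) = (-246 + 2*((-3*¼)*(-24 - 3*¼))) + 474869 = (-246 + 2*(-3*(-24 - ¾)/4)) + 474869 = (-246 + 2*(-¾*(-99/4))) + 474869 = (-246 + 2*(297/16)) + 474869 = (-246 + 297/8) + 474869 = -1671/8 + 474869 = 3797281/8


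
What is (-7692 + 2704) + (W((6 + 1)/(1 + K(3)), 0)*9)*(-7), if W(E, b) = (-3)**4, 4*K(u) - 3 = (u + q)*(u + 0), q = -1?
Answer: -10091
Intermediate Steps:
K(u) = 3/4 + u*(-1 + u)/4 (K(u) = 3/4 + ((u - 1)*(u + 0))/4 = 3/4 + ((-1 + u)*u)/4 = 3/4 + (u*(-1 + u))/4 = 3/4 + u*(-1 + u)/4)
W(E, b) = 81
(-7692 + 2704) + (W((6 + 1)/(1 + K(3)), 0)*9)*(-7) = (-7692 + 2704) + (81*9)*(-7) = -4988 + 729*(-7) = -4988 - 5103 = -10091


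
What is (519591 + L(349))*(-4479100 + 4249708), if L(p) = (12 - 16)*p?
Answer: -118869787440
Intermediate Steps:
L(p) = -4*p
(519591 + L(349))*(-4479100 + 4249708) = (519591 - 4*349)*(-4479100 + 4249708) = (519591 - 1396)*(-229392) = 518195*(-229392) = -118869787440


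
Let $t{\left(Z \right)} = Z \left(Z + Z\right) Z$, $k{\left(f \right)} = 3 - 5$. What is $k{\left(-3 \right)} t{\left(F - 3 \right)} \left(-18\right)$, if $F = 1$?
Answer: $-576$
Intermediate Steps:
$k{\left(f \right)} = -2$ ($k{\left(f \right)} = 3 - 5 = -2$)
$t{\left(Z \right)} = 2 Z^{3}$ ($t{\left(Z \right)} = Z 2 Z Z = 2 Z^{2} Z = 2 Z^{3}$)
$k{\left(-3 \right)} t{\left(F - 3 \right)} \left(-18\right) = - 2 \cdot 2 \left(1 - 3\right)^{3} \left(-18\right) = - 2 \cdot 2 \left(-2\right)^{3} \left(-18\right) = - 2 \cdot 2 \left(-8\right) \left(-18\right) = \left(-2\right) \left(-16\right) \left(-18\right) = 32 \left(-18\right) = -576$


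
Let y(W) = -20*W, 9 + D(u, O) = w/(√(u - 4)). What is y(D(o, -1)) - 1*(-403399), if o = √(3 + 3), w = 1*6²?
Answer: 403579 + 720*I/√(4 - √6) ≈ 4.0358e+5 + 578.22*I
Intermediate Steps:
w = 36 (w = 1*36 = 36)
o = √6 ≈ 2.4495
D(u, O) = -9 + 36/√(-4 + u) (D(u, O) = -9 + 36/(√(u - 4)) = -9 + 36/(√(-4 + u)) = -9 + 36/√(-4 + u))
y(D(o, -1)) - 1*(-403399) = -20*(-9 + 36/√(-4 + √6)) - 1*(-403399) = (180 - 720/√(-4 + √6)) + 403399 = 403579 - 720/√(-4 + √6)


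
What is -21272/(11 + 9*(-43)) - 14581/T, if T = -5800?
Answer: 16107507/272600 ≈ 59.088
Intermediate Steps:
-21272/(11 + 9*(-43)) - 14581/T = -21272/(11 + 9*(-43)) - 14581/(-5800) = -21272/(11 - 387) - 14581*(-1/5800) = -21272/(-376) + 14581/5800 = -21272*(-1/376) + 14581/5800 = 2659/47 + 14581/5800 = 16107507/272600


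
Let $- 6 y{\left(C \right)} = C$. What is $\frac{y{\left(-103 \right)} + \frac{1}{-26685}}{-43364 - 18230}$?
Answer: $- \frac{916183}{3287271780} \approx -0.00027871$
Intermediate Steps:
$y{\left(C \right)} = - \frac{C}{6}$
$\frac{y{\left(-103 \right)} + \frac{1}{-26685}}{-43364 - 18230} = \frac{\left(- \frac{1}{6}\right) \left(-103\right) + \frac{1}{-26685}}{-43364 - 18230} = \frac{\frac{103}{6} - \frac{1}{26685}}{-61594} = \frac{916183}{53370} \left(- \frac{1}{61594}\right) = - \frac{916183}{3287271780}$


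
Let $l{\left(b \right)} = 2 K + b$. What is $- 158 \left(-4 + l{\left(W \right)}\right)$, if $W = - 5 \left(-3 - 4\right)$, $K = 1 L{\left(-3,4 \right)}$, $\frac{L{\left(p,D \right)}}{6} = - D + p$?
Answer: $8374$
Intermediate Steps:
$L{\left(p,D \right)} = - 6 D + 6 p$ ($L{\left(p,D \right)} = 6 \left(- D + p\right) = 6 \left(p - D\right) = - 6 D + 6 p$)
$K = -42$ ($K = 1 \left(\left(-6\right) 4 + 6 \left(-3\right)\right) = 1 \left(-24 - 18\right) = 1 \left(-42\right) = -42$)
$W = 35$ ($W = \left(-5\right) \left(-7\right) = 35$)
$l{\left(b \right)} = -84 + b$ ($l{\left(b \right)} = 2 \left(-42\right) + b = -84 + b$)
$- 158 \left(-4 + l{\left(W \right)}\right) = - 158 \left(-4 + \left(-84 + 35\right)\right) = - 158 \left(-4 - 49\right) = \left(-158\right) \left(-53\right) = 8374$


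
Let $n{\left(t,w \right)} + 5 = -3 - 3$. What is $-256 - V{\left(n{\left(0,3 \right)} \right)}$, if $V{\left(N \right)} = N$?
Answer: $-245$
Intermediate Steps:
$n{\left(t,w \right)} = -11$ ($n{\left(t,w \right)} = -5 - 6 = -11$)
$-256 - V{\left(n{\left(0,3 \right)} \right)} = -256 - -11 = -256 + 11 = -245$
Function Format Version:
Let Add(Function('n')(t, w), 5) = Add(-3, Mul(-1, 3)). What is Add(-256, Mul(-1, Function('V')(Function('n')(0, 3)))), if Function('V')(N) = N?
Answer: -245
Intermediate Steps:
Function('n')(t, w) = -11 (Function('n')(t, w) = Add(-5, Add(-3, Mul(-1, 3))) = Add(-5, Add(-3, -3)) = Add(-5, -6) = -11)
Add(-256, Mul(-1, Function('V')(Function('n')(0, 3)))) = Add(-256, Mul(-1, -11)) = Add(-256, 11) = -245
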